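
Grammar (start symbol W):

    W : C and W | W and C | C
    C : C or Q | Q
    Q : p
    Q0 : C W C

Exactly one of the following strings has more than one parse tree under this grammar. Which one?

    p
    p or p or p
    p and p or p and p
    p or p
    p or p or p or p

p and p or p and p

p: 1 tree
p or p or p: 1 tree
p and p or p and p: 4 trees
p or p: 1 tree
p or p or p or p: 1 tree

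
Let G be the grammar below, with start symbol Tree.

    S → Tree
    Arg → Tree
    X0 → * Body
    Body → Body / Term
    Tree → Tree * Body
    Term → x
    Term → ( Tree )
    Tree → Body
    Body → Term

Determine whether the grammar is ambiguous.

Only Tree, Body, Term are reachable from Tree; ignoring the rest: This is a standard precedence ladder (Tree over Body over Term), with each level left-recursive on its own operator ('*' at Tree, '/' at Body). That structure is LR(1), hence unambiguous.

Unambiguous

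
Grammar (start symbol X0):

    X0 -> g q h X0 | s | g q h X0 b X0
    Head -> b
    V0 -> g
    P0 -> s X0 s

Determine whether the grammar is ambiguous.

Witness: g q h g q h s b s

Derivation 1: X0 ⇒ g q h X0 ⇒ g q h g q h X0 b X0 ⇒ g q h g q h s b X0 ⇒ g q h g q h s b s
Derivation 2: X0 ⇒ g q h X0 b X0 ⇒ g q h g q h X0 b X0 ⇒ g q h g q h s b X0 ⇒ g q h g q h s b s

Two distinct leftmost derivations for the same string.

Ambiguous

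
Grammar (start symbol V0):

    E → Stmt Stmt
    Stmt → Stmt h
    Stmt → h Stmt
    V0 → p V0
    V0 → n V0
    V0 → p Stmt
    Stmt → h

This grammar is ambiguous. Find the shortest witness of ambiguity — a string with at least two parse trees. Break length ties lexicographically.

length 2: no string has ≥2 trees
length 3: p h h has 2 parse trees

Two derivations of p h h:
  V0 ⇒ p Stmt ⇒ p Stmt h ⇒ p h h
  V0 ⇒ p Stmt ⇒ p h Stmt ⇒ p h h

p h h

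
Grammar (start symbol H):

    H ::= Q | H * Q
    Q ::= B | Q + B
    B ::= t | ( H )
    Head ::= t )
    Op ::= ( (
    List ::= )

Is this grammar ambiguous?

Unambiguous

(Head, Op, List are unreachable from H, so their rules don't affect L(H).) The grammar is stratified — H handles '*' (left-recursive), Q handles '+', B atoms. Each operator has a fixed associativity and precedence level, so every string has one parse.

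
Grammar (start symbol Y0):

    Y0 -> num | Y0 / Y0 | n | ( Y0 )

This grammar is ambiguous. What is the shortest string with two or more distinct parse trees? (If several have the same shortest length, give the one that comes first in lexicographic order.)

n / n / n

length 1: no string has ≥2 trees
length 3: no string has ≥2 trees
length 5: n / n / n has 2 parse trees

Two derivations of n / n / n:
  Y0 ⇒ Y0 / Y0 ⇒ Y0 / Y0 / Y0 ⇒ n / Y0 / Y0 ⇒ n / n / Y0 ⇒ n / n / n
  Y0 ⇒ Y0 / Y0 ⇒ n / Y0 ⇒ n / Y0 / Y0 ⇒ n / n / Y0 ⇒ n / n / n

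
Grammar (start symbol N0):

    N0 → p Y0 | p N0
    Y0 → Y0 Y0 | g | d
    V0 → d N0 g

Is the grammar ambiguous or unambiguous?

Ambiguous

Witness: p d d d

Derivation 1: N0 ⇒ p Y0 ⇒ p Y0 Y0 ⇒ p Y0 Y0 Y0 ⇒ p d Y0 Y0 ⇒ p d d Y0 ⇒ p d d d
Derivation 2: N0 ⇒ p Y0 ⇒ p Y0 Y0 ⇒ p d Y0 ⇒ p d Y0 Y0 ⇒ p d d Y0 ⇒ p d d d

Two distinct leftmost derivations for the same string.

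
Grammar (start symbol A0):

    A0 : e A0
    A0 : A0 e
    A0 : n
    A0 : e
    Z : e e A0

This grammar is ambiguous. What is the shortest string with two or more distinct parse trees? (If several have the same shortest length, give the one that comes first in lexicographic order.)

e e

length 1: no string has ≥2 trees
length 2: e e has 2 parse trees

Two derivations of e e:
  A0 ⇒ e A0 ⇒ e e
  A0 ⇒ A0 e ⇒ e e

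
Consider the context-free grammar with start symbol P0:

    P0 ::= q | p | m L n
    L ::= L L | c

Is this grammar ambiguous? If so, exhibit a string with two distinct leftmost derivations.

Ambiguous

Witness: m c c c n

Derivation 1: P0 ⇒ m L n ⇒ m L L n ⇒ m L L L n ⇒ m c L L n ⇒ m c c L n ⇒ m c c c n
Derivation 2: P0 ⇒ m L n ⇒ m L L n ⇒ m c L n ⇒ m c L L n ⇒ m c c L n ⇒ m c c c n

Two distinct leftmost derivations for the same string.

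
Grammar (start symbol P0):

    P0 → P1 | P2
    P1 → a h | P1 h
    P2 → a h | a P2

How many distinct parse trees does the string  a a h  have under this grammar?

1

Parse trees for a a h:
  [P0 [P2 a [P2 a h]]]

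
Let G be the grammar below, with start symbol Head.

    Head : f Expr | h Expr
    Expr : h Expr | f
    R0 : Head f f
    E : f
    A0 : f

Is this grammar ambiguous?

Unambiguous

(R0, E, A0 are unreachable from Head, so their rules don't affect L(Head).) Restricted to the reachable nonterminals, every rule has the form A → t or A → t B, and no two rules for the same A share a first terminal. The grammar encodes a DFA — one run per string.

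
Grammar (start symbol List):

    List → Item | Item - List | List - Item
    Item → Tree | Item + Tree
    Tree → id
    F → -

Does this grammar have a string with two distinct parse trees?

Witness: id - id

Derivation 1: List ⇒ Item - List ⇒ Tree - List ⇒ id - List ⇒ id - Item ⇒ id - Tree ⇒ id - id
Derivation 2: List ⇒ List - Item ⇒ Item - Item ⇒ Tree - Item ⇒ id - Item ⇒ id - Tree ⇒ id - id

Two distinct leftmost derivations for the same string.

Ambiguous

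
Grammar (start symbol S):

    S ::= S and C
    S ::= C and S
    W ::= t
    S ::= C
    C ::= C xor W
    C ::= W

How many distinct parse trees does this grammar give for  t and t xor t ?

Parse trees for t and t xor t:
  [S [S [C [W t]]] and [C [C [W t]] xor [W t]]]
  [S [C [W t]] and [S [C [C [W t]] xor [W t]]]]

2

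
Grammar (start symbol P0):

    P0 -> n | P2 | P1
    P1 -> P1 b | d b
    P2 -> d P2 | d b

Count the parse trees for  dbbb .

1

Parse trees for dbbb:
  [P0 [P1 [P1 [P1 d b] b] b]]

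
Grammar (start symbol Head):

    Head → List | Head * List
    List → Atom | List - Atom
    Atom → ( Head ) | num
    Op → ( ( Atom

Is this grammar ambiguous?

(Op is unreachable from Head, so its rules don't affect L(Head).) Head → Head * List | List  ;  List → List - Atom | Atom  — a left-associative chain with Atom at the bottom. Each string factors uniquely by precedence.

Unambiguous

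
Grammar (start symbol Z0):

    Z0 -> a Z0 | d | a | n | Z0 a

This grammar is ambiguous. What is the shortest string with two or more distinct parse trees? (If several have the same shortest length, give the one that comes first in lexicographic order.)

a a

length 1: no string has ≥2 trees
length 2: a a has 2 parse trees

Two derivations of a a:
  Z0 ⇒ a Z0 ⇒ a a
  Z0 ⇒ Z0 a ⇒ a a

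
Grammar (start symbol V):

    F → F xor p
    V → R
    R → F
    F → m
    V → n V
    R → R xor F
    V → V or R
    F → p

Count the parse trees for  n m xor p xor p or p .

Parse trees for n m xor p xor p or p:
  [V n [V [V [R [F [F [F m] xor p] xor p]]] or [R [F p]]]]
  [V n [V [V [R [R [F m]] xor [F [F p] xor p]]] or [R [F p]]]]
  [V n [V [V [R [R [F [F m] xor p]] xor [F p]]] or [R [F p]]]]
  [V n [V [V [R [R [R [F m]] xor [F p]] xor [F p]]] or [R [F p]]]]
  [V [V n [V [R [F [F [F m] xor p] xor p]]]] or [R [F p]]]
  [V [V n [V [R [R [F m]] xor [F [F p] xor p]]]] or [R [F p]]]
  [V [V n [V [R [R [F [F m] xor p]] xor [F p]]]] or [R [F p]]]
  [V [V n [V [R [R [R [F m]] xor [F p]] xor [F p]]]] or [R [F p]]]

8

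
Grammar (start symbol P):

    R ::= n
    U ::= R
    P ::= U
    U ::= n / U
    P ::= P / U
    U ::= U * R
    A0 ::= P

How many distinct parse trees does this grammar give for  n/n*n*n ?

4

Parse trees for n/n*n*n:
  [P [U n / [U [U [U [R n]] * [R n]] * [R n]]]]
  [P [U [U n / [U [U [R n]] * [R n]]] * [R n]]]
  [P [U [U [U n / [U [R n]]] * [R n]] * [R n]]]
  [P [P [U [R n]]] / [U [U [U [R n]] * [R n]] * [R n]]]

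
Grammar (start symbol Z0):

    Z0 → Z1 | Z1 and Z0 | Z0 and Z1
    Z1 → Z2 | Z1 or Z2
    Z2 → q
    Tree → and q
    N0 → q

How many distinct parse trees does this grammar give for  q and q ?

2

Parse trees for q and q:
  [Z0 [Z1 [Z2 q]] and [Z0 [Z1 [Z2 q]]]]
  [Z0 [Z0 [Z1 [Z2 q]]] and [Z1 [Z2 q]]]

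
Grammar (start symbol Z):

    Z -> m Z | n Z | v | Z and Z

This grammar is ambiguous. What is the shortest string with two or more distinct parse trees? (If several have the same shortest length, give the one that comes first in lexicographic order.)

length 1: no string has ≥2 trees
length 2: no string has ≥2 trees
length 3: no string has ≥2 trees
length 4: m v and v has 2 parse trees

Two derivations of m v and v:
  Z ⇒ m Z ⇒ m Z and Z ⇒ m v and Z ⇒ m v and v
  Z ⇒ Z and Z ⇒ m Z and Z ⇒ m v and Z ⇒ m v and v

m v and v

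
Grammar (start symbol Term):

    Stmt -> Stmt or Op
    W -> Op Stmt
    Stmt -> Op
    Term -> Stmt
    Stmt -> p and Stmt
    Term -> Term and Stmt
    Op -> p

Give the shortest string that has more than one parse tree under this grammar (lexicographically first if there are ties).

p and p

length 1: no string has ≥2 trees
length 3: p and p has 2 parse trees

Two derivations of p and p:
  Term ⇒ Stmt ⇒ p and Stmt ⇒ p and Op ⇒ p and p
  Term ⇒ Term and Stmt ⇒ Stmt and Stmt ⇒ Op and Stmt ⇒ p and Stmt ⇒ p and Op ⇒ p and p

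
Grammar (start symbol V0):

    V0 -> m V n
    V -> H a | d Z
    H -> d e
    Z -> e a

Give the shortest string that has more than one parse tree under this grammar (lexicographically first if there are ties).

length 5: m d e a n has 2 parse trees

Two derivations of m d e a n:
  V0 ⇒ m V n ⇒ m H a n ⇒ m d e a n
  V0 ⇒ m V n ⇒ m d Z n ⇒ m d e a n

m d e a n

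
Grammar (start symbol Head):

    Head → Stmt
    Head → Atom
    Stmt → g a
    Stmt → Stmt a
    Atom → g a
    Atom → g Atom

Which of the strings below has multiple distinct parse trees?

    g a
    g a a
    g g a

g a: 2 trees
g a a: 1 tree
g g a: 1 tree

g a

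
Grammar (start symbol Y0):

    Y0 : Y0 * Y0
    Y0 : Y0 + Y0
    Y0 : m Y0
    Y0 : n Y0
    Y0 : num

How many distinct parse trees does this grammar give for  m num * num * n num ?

Parse trees for m num * num * n num:
  [Y0 [Y0 m [Y0 num]] * [Y0 [Y0 num] * [Y0 n [Y0 num]]]]
  [Y0 [Y0 [Y0 m [Y0 num]] * [Y0 num]] * [Y0 n [Y0 num]]]
  [Y0 [Y0 m [Y0 [Y0 num] * [Y0 num]]] * [Y0 n [Y0 num]]]
  [Y0 m [Y0 [Y0 num] * [Y0 [Y0 num] * [Y0 n [Y0 num]]]]]
  [Y0 m [Y0 [Y0 [Y0 num] * [Y0 num]] * [Y0 n [Y0 num]]]]

5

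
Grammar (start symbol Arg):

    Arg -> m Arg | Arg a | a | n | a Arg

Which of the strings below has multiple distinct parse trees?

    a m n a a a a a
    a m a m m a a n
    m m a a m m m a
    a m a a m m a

a m n a a a a a

a m n a a a a a: 21 trees
a m a m m a a n: 1 tree
m m a a m m m a: 1 tree
a m a a m m a: 1 tree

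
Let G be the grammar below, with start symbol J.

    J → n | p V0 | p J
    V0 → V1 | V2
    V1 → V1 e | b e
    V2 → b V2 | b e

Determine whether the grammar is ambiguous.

Ambiguous

Witness: p b e

Derivation 1: J ⇒ p V0 ⇒ p V1 ⇒ p b e
Derivation 2: J ⇒ p V0 ⇒ p V2 ⇒ p b e

Two distinct leftmost derivations for the same string.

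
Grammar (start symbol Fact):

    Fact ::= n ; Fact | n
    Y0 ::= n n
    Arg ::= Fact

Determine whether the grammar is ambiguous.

Only Fact is reachable from Fact; ignoring the rest: The reachable grammar is A → atom sep A | atom. Each atom is followed by either the separator (recurse) or end-of-string (stop) — no choice point.

Unambiguous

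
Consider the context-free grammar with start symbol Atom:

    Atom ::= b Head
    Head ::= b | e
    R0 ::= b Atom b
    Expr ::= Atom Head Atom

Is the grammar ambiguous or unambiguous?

Unambiguous

(R0, Expr are unreachable from Atom, so their rules don't affect L(Atom).) The reachable rules are right-linear with at most one rule per (nonterminal, next-terminal) pair. Each input token forces the next rule, so parsing is deterministic.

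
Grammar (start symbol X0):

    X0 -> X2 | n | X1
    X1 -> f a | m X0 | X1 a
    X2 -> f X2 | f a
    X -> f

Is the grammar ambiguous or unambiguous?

Witness: f a

Derivation 1: X0 ⇒ X2 ⇒ f a
Derivation 2: X0 ⇒ X1 ⇒ f a

Two distinct leftmost derivations for the same string.

Ambiguous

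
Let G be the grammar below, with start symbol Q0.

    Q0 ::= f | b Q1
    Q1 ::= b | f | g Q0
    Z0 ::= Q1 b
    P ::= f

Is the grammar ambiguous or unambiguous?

Unambiguous

Only Q0, Q1 are reachable from Q0; ignoring the rest: The reachable rules are right-linear with at most one rule per (nonterminal, next-terminal) pair. Each input token forces the next rule, so parsing is deterministic.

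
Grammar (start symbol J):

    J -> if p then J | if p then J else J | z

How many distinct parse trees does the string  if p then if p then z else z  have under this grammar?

2

Parse trees for if p then if p then z else z:
  [J if p then [J if p then [J z] else [J z]]]
  [J if p then [J if p then [J z]] else [J z]]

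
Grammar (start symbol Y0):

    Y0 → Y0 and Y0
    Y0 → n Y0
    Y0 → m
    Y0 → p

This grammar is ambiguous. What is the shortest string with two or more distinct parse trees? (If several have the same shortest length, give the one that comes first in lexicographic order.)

n m and m

length 1: no string has ≥2 trees
length 2: no string has ≥2 trees
length 3: no string has ≥2 trees
length 4: n m and m has 2 parse trees

Two derivations of n m and m:
  Y0 ⇒ Y0 and Y0 ⇒ n Y0 and Y0 ⇒ n m and Y0 ⇒ n m and m
  Y0 ⇒ n Y0 ⇒ n Y0 and Y0 ⇒ n m and Y0 ⇒ n m and m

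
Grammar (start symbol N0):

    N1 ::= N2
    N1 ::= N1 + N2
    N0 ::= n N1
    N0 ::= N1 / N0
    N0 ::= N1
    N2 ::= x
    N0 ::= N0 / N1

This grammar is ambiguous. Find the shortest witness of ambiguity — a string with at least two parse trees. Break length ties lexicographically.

x / x

length 1: no string has ≥2 trees
length 2: no string has ≥2 trees
length 3: x / x has 2 parse trees

Two derivations of x / x:
  N0 ⇒ N1 / N0 ⇒ N2 / N0 ⇒ x / N0 ⇒ x / N1 ⇒ x / N2 ⇒ x / x
  N0 ⇒ N0 / N1 ⇒ N1 / N1 ⇒ N2 / N1 ⇒ x / N1 ⇒ x / N2 ⇒ x / x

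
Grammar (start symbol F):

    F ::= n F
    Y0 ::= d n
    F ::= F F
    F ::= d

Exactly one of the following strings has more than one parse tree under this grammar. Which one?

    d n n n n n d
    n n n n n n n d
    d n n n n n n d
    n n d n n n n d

n n d n n n n d

d n n n n n d: 1 tree
n n n n n n n d: 1 tree
d n n n n n n d: 1 tree
n n d n n n n d: 3 trees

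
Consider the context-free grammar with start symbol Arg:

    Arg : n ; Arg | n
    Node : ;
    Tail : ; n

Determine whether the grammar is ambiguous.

Unambiguous

(Node, Tail are unreachable from Arg, so their rules don't affect L(Arg).) The reachable grammar is A → atom sep A | atom. Each atom is followed by either the separator (recurse) or end-of-string (stop) — no choice point.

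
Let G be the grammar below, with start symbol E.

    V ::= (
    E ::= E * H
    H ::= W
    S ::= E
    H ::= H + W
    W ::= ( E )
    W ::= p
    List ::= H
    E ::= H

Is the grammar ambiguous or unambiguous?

(S, List, V are unreachable from E, so their rules don't affect L(E).) This is a standard precedence ladder (E over H over W), with each level left-recursive on its own operator ('*' at E, '+' at H). That structure is LR(1), hence unambiguous.

Unambiguous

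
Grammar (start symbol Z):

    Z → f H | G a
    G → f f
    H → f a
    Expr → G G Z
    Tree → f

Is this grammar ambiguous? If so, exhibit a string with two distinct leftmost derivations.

Witness: f f a

Derivation 1: Z ⇒ f H ⇒ f f a
Derivation 2: Z ⇒ G a ⇒ f f a

Two distinct leftmost derivations for the same string.

Ambiguous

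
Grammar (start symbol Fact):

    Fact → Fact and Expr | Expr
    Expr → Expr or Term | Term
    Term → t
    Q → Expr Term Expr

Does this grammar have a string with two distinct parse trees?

(Q is unreachable from Fact, so its rules don't affect L(Fact).) The grammar is stratified — Fact handles 'and' (left-recursive), Expr handles 'or', Term atoms. Each operator has a fixed associativity and precedence level, so every string has one parse.

Unambiguous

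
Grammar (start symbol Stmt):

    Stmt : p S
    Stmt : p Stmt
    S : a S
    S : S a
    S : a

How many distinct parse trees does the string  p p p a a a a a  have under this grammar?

16

Parse trees for p p p a a a a a (showing first 6 of 16):
  [Stmt p [Stmt p [Stmt p [S a [S a [S a [S a [S a]]]]]]]]
  [Stmt p [Stmt p [Stmt p [S a [S a [S a [S [S a] a]]]]]]]
  [Stmt p [Stmt p [Stmt p [S a [S a [S [S a [S a]] a]]]]]]
  [Stmt p [Stmt p [Stmt p [S a [S a [S [S [S a] a] a]]]]]]
  [Stmt p [Stmt p [Stmt p [S a [S [S a [S a [S a]]] a]]]]]
  [Stmt p [Stmt p [Stmt p [S a [S [S a [S [S a] a]] a]]]]]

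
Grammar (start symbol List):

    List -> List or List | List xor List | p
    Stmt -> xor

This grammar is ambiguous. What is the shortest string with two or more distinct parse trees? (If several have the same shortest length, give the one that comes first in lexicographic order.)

length 1: no string has ≥2 trees
length 3: no string has ≥2 trees
length 5: p or p or p has 2 parse trees

Two derivations of p or p or p:
  List ⇒ List or List ⇒ List or List or List ⇒ p or List or List ⇒ p or p or List ⇒ p or p or p
  List ⇒ List or List ⇒ p or List ⇒ p or List or List ⇒ p or p or List ⇒ p or p or p

p or p or p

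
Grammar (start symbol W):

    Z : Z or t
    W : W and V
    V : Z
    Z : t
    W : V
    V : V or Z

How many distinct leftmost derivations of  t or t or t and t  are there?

Parse trees for t or t or t and t:
  [W [W [V [Z [Z [Z t] or t] or t]]] and [V [Z t]]]
  [W [W [V [V [Z t]] or [Z [Z t] or t]]] and [V [Z t]]]
  [W [W [V [V [Z [Z t] or t]] or [Z t]]] and [V [Z t]]]
  [W [W [V [V [V [Z t]] or [Z t]] or [Z t]]] and [V [Z t]]]

4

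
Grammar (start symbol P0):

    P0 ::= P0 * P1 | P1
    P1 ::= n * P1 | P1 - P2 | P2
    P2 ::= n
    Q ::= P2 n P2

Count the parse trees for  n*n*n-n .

7

Parse trees for n*n*n-n:
  [P0 [P0 [P1 [P2 n]]] * [P1 n * [P1 [P1 [P2 n]] - [P2 n]]]]
  [P0 [P0 [P1 [P2 n]]] * [P1 [P1 n * [P1 [P2 n]]] - [P2 n]]]
  [P0 [P0 [P0 [P1 [P2 n]]] * [P1 [P2 n]]] * [P1 [P1 [P2 n]] - [P2 n]]]
  [P0 [P0 [P1 n * [P1 [P2 n]]]] * [P1 [P1 [P2 n]] - [P2 n]]]
  [P0 [P1 n * [P1 n * [P1 [P1 [P2 n]] - [P2 n]]]]]
  [P0 [P1 n * [P1 [P1 n * [P1 [P2 n]]] - [P2 n]]]]
  [P0 [P1 [P1 n * [P1 n * [P1 [P2 n]]]] - [P2 n]]]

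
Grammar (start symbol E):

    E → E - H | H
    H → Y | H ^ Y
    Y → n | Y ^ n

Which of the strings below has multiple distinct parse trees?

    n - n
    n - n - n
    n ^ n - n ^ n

n - n: 1 tree
n - n - n: 1 tree
n ^ n - n ^ n: 4 trees

n ^ n - n ^ n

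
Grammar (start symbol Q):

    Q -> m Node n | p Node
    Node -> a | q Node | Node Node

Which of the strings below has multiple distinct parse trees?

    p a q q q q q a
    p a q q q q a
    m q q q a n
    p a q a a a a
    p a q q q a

p a q a a a a

p a q q q q q a: 1 tree
p a q q q q a: 1 tree
m q q q a n: 1 tree
p a q a a a a: 28 trees
p a q q q a: 1 tree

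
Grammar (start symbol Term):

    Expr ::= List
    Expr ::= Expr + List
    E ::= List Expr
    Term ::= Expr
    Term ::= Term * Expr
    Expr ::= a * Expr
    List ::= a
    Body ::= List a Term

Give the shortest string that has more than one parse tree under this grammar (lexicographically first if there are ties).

length 1: no string has ≥2 trees
length 3: a * a has 2 parse trees

Two derivations of a * a:
  Term ⇒ Expr ⇒ a * Expr ⇒ a * List ⇒ a * a
  Term ⇒ Term * Expr ⇒ Expr * Expr ⇒ List * Expr ⇒ a * Expr ⇒ a * List ⇒ a * a

a * a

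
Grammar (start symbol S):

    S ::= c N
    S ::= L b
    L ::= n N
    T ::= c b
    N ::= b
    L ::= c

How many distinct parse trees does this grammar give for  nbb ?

Parse trees for nbb:
  [S [L n [N b]] b]

1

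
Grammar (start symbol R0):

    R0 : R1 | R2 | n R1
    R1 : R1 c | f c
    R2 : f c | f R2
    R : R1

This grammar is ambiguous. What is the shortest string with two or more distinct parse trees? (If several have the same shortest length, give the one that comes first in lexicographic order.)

f c

length 2: f c has 2 parse trees

Two derivations of f c:
  R0 ⇒ R1 ⇒ f c
  R0 ⇒ R2 ⇒ f c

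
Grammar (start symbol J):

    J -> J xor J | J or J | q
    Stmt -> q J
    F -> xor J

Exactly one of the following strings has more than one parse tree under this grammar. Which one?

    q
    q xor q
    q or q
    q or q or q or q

q or q or q or q

q: 1 tree
q xor q: 1 tree
q or q: 1 tree
q or q or q or q: 5 trees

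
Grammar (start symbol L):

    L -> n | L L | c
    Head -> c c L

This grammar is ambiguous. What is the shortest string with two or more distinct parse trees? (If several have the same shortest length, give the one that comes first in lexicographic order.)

length 1: no string has ≥2 trees
length 2: no string has ≥2 trees
length 3: c c c has 2 parse trees

Two derivations of c c c:
  L ⇒ L L ⇒ L L L ⇒ c L L ⇒ c c L ⇒ c c c
  L ⇒ L L ⇒ c L ⇒ c L L ⇒ c c L ⇒ c c c

c c c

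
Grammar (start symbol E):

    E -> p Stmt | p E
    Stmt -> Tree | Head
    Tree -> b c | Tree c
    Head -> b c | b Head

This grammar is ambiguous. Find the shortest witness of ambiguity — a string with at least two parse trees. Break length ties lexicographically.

p b c

length 3: p b c has 2 parse trees

Two derivations of p b c:
  E ⇒ p Stmt ⇒ p Tree ⇒ p b c
  E ⇒ p Stmt ⇒ p Head ⇒ p b c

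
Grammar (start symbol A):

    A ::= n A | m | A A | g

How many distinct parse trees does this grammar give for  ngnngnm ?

9

Parse trees for ngnngnm (showing first 6 of 9):
  [A n [A [A g] [A n [A n [A [A g] [A n [A m]]]]]]]
  [A n [A [A g] [A n [A [A n [A g]] [A n [A m]]]]]]
  [A n [A [A g] [A [A n [A n [A g]]] [A n [A m]]]]]
  [A n [A [A [A g] [A n [A n [A g]]]] [A n [A m]]]]
  [A [A n [A g]] [A n [A n [A [A g] [A n [A m]]]]]]
  [A [A n [A g]] [A n [A [A n [A g]] [A n [A m]]]]]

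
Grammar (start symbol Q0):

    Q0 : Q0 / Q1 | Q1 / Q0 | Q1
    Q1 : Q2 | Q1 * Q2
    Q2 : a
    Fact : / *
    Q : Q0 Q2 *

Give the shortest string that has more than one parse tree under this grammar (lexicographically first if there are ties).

length 1: no string has ≥2 trees
length 3: a / a has 2 parse trees

Two derivations of a / a:
  Q0 ⇒ Q0 / Q1 ⇒ Q1 / Q1 ⇒ Q2 / Q1 ⇒ a / Q1 ⇒ a / Q2 ⇒ a / a
  Q0 ⇒ Q1 / Q0 ⇒ Q2 / Q0 ⇒ a / Q0 ⇒ a / Q1 ⇒ a / Q2 ⇒ a / a

a / a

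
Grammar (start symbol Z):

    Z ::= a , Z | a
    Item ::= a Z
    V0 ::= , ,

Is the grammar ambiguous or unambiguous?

Unambiguous

(Item, V0 are unreachable from Z, so their rules don't affect L(Z).) Right-recursive list with a separator: after each atom, whether the separator follows determines the rule. One parse per string.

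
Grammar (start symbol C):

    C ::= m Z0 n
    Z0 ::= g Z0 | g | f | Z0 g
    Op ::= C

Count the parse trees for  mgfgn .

2

Parse trees for mgfgn:
  [C m [Z0 g [Z0 [Z0 f] g]] n]
  [C m [Z0 [Z0 g [Z0 f]] g] n]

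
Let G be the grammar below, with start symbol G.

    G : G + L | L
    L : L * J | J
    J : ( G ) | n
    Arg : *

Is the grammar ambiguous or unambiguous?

Unambiguous

(Arg is unreachable from G, so its rules don't affect L(G).) This is a standard precedence ladder (G over L over J), with each level left-recursive on its own operator ('+' at G, '*' at L). That structure is LR(1), hence unambiguous.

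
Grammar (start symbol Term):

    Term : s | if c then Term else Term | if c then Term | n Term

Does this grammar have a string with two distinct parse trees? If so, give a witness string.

Ambiguous

Witness: if c then if c then s else s

Derivation 1: Term ⇒ if c then Term else Term ⇒ if c then if c then Term else Term ⇒ if c then if c then s else Term ⇒ if c then if c then s else s
Derivation 2: Term ⇒ if c then Term ⇒ if c then if c then Term else Term ⇒ if c then if c then s else Term ⇒ if c then if c then s else s

Two distinct leftmost derivations for the same string.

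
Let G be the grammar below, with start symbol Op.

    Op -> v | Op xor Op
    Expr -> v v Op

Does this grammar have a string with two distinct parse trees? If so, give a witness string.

Witness: v xor v xor v

Derivation 1: Op ⇒ Op xor Op ⇒ v xor Op ⇒ v xor Op xor Op ⇒ v xor v xor Op ⇒ v xor v xor v
Derivation 2: Op ⇒ Op xor Op ⇒ Op xor Op xor Op ⇒ v xor Op xor Op ⇒ v xor v xor Op ⇒ v xor v xor v

Two distinct leftmost derivations for the same string.

Ambiguous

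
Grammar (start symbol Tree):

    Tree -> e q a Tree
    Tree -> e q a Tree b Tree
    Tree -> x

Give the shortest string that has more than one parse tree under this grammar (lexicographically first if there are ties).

e q a e q a x b x

length 1: no string has ≥2 trees
length 4: no string has ≥2 trees
length 6: no string has ≥2 trees
length 7: no string has ≥2 trees
length 9: e q a e q a x b x has 2 parse trees

Two derivations of e q a e q a x b x:
  Tree ⇒ e q a Tree ⇒ e q a e q a Tree b Tree ⇒ e q a e q a x b Tree ⇒ e q a e q a x b x
  Tree ⇒ e q a Tree b Tree ⇒ e q a e q a Tree b Tree ⇒ e q a e q a x b Tree ⇒ e q a e q a x b x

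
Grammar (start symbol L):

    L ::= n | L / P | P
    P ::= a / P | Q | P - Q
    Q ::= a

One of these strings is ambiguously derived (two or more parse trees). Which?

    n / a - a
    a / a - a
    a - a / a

n / a - a: 1 tree
a / a - a: 3 trees
a - a / a: 1 tree

a / a - a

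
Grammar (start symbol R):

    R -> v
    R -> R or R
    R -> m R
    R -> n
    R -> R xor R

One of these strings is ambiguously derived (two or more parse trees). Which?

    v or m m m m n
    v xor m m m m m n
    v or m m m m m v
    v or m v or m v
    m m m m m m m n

v or m m m m n: 1 tree
v xor m m m m m n: 1 tree
v or m m m m m v: 1 tree
v or m v or m v: 3 trees
m m m m m m m n: 1 tree

v or m v or m v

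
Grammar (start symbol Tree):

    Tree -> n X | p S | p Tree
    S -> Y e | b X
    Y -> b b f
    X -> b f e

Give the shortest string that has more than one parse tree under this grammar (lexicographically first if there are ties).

p b b f e

length 4: no string has ≥2 trees
length 5: p b b f e has 2 parse trees

Two derivations of p b b f e:
  Tree ⇒ p S ⇒ p Y e ⇒ p b b f e
  Tree ⇒ p S ⇒ p b X ⇒ p b b f e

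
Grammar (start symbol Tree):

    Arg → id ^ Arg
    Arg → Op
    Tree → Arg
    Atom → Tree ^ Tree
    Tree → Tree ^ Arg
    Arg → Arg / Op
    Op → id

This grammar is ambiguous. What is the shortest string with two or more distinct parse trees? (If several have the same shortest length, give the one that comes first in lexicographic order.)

id ^ id

length 1: no string has ≥2 trees
length 3: id ^ id has 2 parse trees

Two derivations of id ^ id:
  Tree ⇒ Arg ⇒ id ^ Arg ⇒ id ^ Op ⇒ id ^ id
  Tree ⇒ Tree ^ Arg ⇒ Arg ^ Arg ⇒ Op ^ Arg ⇒ id ^ Arg ⇒ id ^ Op ⇒ id ^ id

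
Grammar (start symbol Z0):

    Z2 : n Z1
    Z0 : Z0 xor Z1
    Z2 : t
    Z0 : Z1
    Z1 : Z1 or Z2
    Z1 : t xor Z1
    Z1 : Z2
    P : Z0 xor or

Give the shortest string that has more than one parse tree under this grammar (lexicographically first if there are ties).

t xor t

length 1: no string has ≥2 trees
length 2: no string has ≥2 trees
length 3: t xor t has 2 parse trees

Two derivations of t xor t:
  Z0 ⇒ Z0 xor Z1 ⇒ Z1 xor Z1 ⇒ Z2 xor Z1 ⇒ t xor Z1 ⇒ t xor Z2 ⇒ t xor t
  Z0 ⇒ Z1 ⇒ t xor Z1 ⇒ t xor Z2 ⇒ t xor t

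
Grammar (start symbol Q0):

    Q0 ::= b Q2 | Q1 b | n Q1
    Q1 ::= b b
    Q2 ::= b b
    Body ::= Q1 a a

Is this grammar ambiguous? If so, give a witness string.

Ambiguous

Witness: b b b

Derivation 1: Q0 ⇒ b Q2 ⇒ b b b
Derivation 2: Q0 ⇒ Q1 b ⇒ b b b

Two distinct leftmost derivations for the same string.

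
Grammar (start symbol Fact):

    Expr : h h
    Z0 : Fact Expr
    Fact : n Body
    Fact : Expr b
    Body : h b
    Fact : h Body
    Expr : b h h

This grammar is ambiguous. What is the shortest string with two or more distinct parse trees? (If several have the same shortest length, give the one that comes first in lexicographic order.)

h h b

length 3: h h b has 2 parse trees

Two derivations of h h b:
  Fact ⇒ Expr b ⇒ h h b
  Fact ⇒ h Body ⇒ h h b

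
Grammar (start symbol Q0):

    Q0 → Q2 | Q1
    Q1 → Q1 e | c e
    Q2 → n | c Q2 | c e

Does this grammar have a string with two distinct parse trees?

Ambiguous

Witness: c e

Derivation 1: Q0 ⇒ Q2 ⇒ c e
Derivation 2: Q0 ⇒ Q1 ⇒ c e

Two distinct leftmost derivations for the same string.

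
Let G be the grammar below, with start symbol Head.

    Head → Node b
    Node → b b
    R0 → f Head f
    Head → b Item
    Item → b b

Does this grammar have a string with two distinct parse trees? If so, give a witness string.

Ambiguous

Witness: b b b

Derivation 1: Head ⇒ Node b ⇒ b b b
Derivation 2: Head ⇒ b Item ⇒ b b b

Two distinct leftmost derivations for the same string.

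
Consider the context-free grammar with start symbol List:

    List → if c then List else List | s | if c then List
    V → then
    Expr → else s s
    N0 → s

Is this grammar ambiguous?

Ambiguous

Witness: if c then if c then s else s

Derivation 1: List ⇒ if c then List else List ⇒ if c then if c then List else List ⇒ if c then if c then s else List ⇒ if c then if c then s else s
Derivation 2: List ⇒ if c then List ⇒ if c then if c then List else List ⇒ if c then if c then s else List ⇒ if c then if c then s else s

Two distinct leftmost derivations for the same string.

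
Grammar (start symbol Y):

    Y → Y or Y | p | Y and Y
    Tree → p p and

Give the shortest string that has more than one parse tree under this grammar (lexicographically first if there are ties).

length 1: no string has ≥2 trees
length 3: no string has ≥2 trees
length 5: p and p and p has 2 parse trees

Two derivations of p and p and p:
  Y ⇒ Y and Y ⇒ p and Y ⇒ p and Y and Y ⇒ p and p and Y ⇒ p and p and p
  Y ⇒ Y and Y ⇒ Y and Y and Y ⇒ p and Y and Y ⇒ p and p and Y ⇒ p and p and p

p and p and p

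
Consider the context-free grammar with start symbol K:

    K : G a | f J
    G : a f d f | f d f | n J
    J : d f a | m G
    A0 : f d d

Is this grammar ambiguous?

Witness: f d f a

Derivation 1: K ⇒ G a ⇒ f d f a
Derivation 2: K ⇒ f J ⇒ f d f a

Two distinct leftmost derivations for the same string.

Ambiguous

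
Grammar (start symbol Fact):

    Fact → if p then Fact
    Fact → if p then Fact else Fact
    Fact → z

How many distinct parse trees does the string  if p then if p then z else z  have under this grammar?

Parse trees for if p then if p then z else z:
  [Fact if p then [Fact if p then [Fact z] else [Fact z]]]
  [Fact if p then [Fact if p then [Fact z]] else [Fact z]]

2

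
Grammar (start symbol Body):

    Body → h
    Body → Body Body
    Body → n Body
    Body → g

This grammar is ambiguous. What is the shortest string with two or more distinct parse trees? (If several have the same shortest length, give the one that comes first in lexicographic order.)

g g g

length 1: no string has ≥2 trees
length 2: no string has ≥2 trees
length 3: g g g has 2 parse trees

Two derivations of g g g:
  Body ⇒ Body Body ⇒ Body Body Body ⇒ g Body Body ⇒ g g Body ⇒ g g g
  Body ⇒ Body Body ⇒ g Body ⇒ g Body Body ⇒ g g Body ⇒ g g g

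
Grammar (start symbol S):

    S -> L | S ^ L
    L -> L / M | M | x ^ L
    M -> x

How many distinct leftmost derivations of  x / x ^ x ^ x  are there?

Parse trees for x / x ^ x ^ x:
  [S [S [L [L [M x]] / [M x]]] ^ [L x ^ [L [M x]]]]
  [S [S [S [L [L [M x]] / [M x]]] ^ [L [M x]]] ^ [L [M x]]]

2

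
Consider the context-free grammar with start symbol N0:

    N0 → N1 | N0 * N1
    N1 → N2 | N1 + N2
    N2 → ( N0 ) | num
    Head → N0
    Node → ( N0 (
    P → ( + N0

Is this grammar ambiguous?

Unambiguous

(Head, Node, P are unreachable from N0, so their rules don't affect L(N0).) N0 → N0 * N1 | N1  ;  N1 → N1 + N2 | N2  — a left-associative chain with N2 at the bottom. Each string factors uniquely by precedence.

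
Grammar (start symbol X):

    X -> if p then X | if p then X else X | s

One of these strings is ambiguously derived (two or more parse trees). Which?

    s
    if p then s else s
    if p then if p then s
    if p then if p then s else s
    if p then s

s: 1 tree
if p then s else s: 1 tree
if p then if p then s: 1 tree
if p then if p then s else s: 2 trees
if p then s: 1 tree

if p then if p then s else s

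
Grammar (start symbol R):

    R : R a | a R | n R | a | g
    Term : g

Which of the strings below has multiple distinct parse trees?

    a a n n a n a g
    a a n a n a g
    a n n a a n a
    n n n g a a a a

a a n n a n a g: 1 tree
a a n a n a g: 1 tree
a n n a a n a: 1 tree
n n n g a a a a: 35 trees

n n n g a a a a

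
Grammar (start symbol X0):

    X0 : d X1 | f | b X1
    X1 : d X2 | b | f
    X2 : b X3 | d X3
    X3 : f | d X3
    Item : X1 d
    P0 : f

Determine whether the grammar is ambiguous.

Only X0, X1, X2, X3 are reachable from X0; ignoring the rest: Each reachable nonterminal has at most one production per leading terminal, and all productions are right-linear; the derivation is determined token-by-token.

Unambiguous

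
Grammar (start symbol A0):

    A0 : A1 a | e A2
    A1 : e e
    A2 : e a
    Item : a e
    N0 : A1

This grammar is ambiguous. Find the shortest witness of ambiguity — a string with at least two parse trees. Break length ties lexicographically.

length 3: e e a has 2 parse trees

Two derivations of e e a:
  A0 ⇒ A1 a ⇒ e e a
  A0 ⇒ e A2 ⇒ e e a

e e a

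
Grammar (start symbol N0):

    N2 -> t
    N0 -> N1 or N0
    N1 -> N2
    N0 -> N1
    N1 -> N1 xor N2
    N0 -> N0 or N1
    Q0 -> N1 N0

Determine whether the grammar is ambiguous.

Witness: t or t

Derivation 1: N0 ⇒ N1 or N0 ⇒ N2 or N0 ⇒ t or N0 ⇒ t or N1 ⇒ t or N2 ⇒ t or t
Derivation 2: N0 ⇒ N0 or N1 ⇒ N1 or N1 ⇒ N2 or N1 ⇒ t or N1 ⇒ t or N2 ⇒ t or t

Two distinct leftmost derivations for the same string.

Ambiguous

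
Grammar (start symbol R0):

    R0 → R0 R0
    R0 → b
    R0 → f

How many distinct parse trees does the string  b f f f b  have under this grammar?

14

Parse trees for b f f f b (showing first 6 of 14):
  [R0 [R0 b] [R0 [R0 f] [R0 [R0 f] [R0 [R0 f] [R0 b]]]]]
  [R0 [R0 b] [R0 [R0 f] [R0 [R0 [R0 f] [R0 f]] [R0 b]]]]
  [R0 [R0 b] [R0 [R0 [R0 f] [R0 f]] [R0 [R0 f] [R0 b]]]]
  [R0 [R0 b] [R0 [R0 [R0 f] [R0 [R0 f] [R0 f]]] [R0 b]]]
  [R0 [R0 b] [R0 [R0 [R0 [R0 f] [R0 f]] [R0 f]] [R0 b]]]
  [R0 [R0 [R0 b] [R0 f]] [R0 [R0 f] [R0 [R0 f] [R0 b]]]]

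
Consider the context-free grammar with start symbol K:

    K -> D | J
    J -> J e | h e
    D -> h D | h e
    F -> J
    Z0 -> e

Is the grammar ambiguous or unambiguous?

Ambiguous

Witness: h e

Derivation 1: K ⇒ D ⇒ h e
Derivation 2: K ⇒ J ⇒ h e

Two distinct leftmost derivations for the same string.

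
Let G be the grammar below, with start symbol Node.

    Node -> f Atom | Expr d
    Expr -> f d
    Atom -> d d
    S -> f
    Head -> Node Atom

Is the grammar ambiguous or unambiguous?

Witness: f d d

Derivation 1: Node ⇒ f Atom ⇒ f d d
Derivation 2: Node ⇒ Expr d ⇒ f d d

Two distinct leftmost derivations for the same string.

Ambiguous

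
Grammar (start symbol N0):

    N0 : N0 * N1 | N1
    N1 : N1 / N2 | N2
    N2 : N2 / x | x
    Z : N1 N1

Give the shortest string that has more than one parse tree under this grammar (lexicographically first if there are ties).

x / x

length 1: no string has ≥2 trees
length 3: x / x has 2 parse trees

Two derivations of x / x:
  N0 ⇒ N1 ⇒ N1 / N2 ⇒ N2 / N2 ⇒ x / N2 ⇒ x / x
  N0 ⇒ N1 ⇒ N2 ⇒ N2 / x ⇒ x / x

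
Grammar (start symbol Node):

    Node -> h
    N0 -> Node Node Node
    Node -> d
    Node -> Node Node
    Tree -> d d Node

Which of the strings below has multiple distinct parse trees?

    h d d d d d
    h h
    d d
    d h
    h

h d d d d d

h d d d d d: 42 trees
h h: 1 tree
d d: 1 tree
d h: 1 tree
h: 1 tree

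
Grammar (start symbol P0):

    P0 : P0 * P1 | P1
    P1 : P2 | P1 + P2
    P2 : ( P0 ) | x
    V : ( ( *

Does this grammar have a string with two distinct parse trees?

Unambiguous

(V is unreachable from P0, so its rules don't affect L(P0).) P0 → P0 * P1 | P1  ;  P1 → P1 + P2 | P2  — a left-associative chain with P2 at the bottom. Each string factors uniquely by precedence.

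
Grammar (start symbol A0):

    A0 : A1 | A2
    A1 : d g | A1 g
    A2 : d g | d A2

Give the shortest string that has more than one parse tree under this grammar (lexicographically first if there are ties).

d g

length 2: d g has 2 parse trees

Two derivations of d g:
  A0 ⇒ A1 ⇒ d g
  A0 ⇒ A2 ⇒ d g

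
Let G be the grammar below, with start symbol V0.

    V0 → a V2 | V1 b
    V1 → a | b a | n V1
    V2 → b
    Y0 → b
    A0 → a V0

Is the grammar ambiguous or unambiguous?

Ambiguous

Witness: a b

Derivation 1: V0 ⇒ a V2 ⇒ a b
Derivation 2: V0 ⇒ V1 b ⇒ a b

Two distinct leftmost derivations for the same string.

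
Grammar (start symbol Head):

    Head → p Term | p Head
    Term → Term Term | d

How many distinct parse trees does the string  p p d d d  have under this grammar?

2

Parse trees for p p d d d:
  [Head p [Head p [Term [Term d] [Term [Term d] [Term d]]]]]
  [Head p [Head p [Term [Term [Term d] [Term d]] [Term d]]]]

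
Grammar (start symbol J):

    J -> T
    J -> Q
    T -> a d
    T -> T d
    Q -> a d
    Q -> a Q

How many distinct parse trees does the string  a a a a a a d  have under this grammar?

Parse trees for a a a a a a d:
  [J [Q a [Q a [Q a [Q a [Q a [Q a d]]]]]]]

1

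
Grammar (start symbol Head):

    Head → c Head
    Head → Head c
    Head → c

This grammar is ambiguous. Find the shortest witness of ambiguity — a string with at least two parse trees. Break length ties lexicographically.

c c

length 1: no string has ≥2 trees
length 2: c c has 2 parse trees

Two derivations of c c:
  Head ⇒ c Head ⇒ c c
  Head ⇒ Head c ⇒ c c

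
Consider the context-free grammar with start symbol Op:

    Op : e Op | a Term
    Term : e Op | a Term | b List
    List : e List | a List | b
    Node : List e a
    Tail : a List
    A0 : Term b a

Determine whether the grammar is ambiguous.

Unambiguous

Only Op, Term, List are reachable from Op; ignoring the rest: The reachable rules are right-linear with at most one rule per (nonterminal, next-terminal) pair. Each input token forces the next rule, so parsing is deterministic.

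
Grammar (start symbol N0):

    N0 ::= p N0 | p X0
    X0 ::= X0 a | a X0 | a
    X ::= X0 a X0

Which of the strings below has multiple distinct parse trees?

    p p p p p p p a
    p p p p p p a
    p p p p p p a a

p p p p p p a a

p p p p p p p a: 1 tree
p p p p p p a: 1 tree
p p p p p p a a: 2 trees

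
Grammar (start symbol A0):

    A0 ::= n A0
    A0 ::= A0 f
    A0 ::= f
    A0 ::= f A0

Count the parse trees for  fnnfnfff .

29

Parse trees for fnnfnfff (showing first 6 of 29):
  [A0 [A0 [A0 f [A0 n [A0 n [A0 f [A0 n [A0 f]]]]]] f] f]
  [A0 [A0 f [A0 n [A0 n [A0 [A0 f [A0 n [A0 f]]] f]]]] f]
  [A0 [A0 f [A0 n [A0 n [A0 f [A0 n [A0 [A0 f] f]]]]]] f]
  [A0 [A0 f [A0 n [A0 n [A0 f [A0 n [A0 f [A0 f]]]]]]] f]
  [A0 [A0 f [A0 n [A0 n [A0 f [A0 [A0 n [A0 f]] f]]]]] f]
  [A0 [A0 f [A0 n [A0 [A0 n [A0 f [A0 n [A0 f]]]] f]]] f]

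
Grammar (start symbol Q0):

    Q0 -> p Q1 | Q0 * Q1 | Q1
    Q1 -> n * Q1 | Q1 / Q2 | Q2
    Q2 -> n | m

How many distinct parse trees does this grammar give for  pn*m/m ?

Parse trees for pn*m/m:
  [Q0 p [Q1 n * [Q1 [Q1 [Q2 m]] / [Q2 m]]]]
  [Q0 p [Q1 [Q1 n * [Q1 [Q2 m]]] / [Q2 m]]]
  [Q0 [Q0 p [Q1 [Q2 n]]] * [Q1 [Q1 [Q2 m]] / [Q2 m]]]

3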